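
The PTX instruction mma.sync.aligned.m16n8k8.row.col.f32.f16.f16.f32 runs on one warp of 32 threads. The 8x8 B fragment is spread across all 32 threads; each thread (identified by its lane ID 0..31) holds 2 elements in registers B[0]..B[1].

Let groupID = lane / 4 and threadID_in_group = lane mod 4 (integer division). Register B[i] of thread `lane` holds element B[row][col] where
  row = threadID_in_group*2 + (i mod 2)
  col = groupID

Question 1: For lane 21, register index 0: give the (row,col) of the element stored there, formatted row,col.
21: G=5,T=1
[0] (1*2+0,5) = (2,5)

2,5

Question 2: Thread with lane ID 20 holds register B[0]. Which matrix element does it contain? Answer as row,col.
20: gr=5,th=0
[0] (0*2+0,5) = (0,5)

0,5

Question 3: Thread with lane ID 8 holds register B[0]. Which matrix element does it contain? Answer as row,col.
lane 8: gr=2 (8/4), th=0 (8%4)
i=0: r=0*2+0=0, c=gr=2

0,2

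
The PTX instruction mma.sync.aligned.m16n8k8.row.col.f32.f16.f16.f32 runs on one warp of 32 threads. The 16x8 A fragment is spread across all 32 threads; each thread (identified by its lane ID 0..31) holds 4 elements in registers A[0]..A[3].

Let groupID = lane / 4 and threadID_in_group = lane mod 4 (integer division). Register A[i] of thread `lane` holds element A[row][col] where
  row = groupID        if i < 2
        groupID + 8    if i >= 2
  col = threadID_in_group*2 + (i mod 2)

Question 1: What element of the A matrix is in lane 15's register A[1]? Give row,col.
3,7

lane 15⇒15/4=3, 15 mod 4=3
i=1  r:3+0⇒3  c:2·3+1⇒7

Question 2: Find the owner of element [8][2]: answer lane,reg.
1,2

r=8⇒gr=0,Rb=1  c=2⇒th=1,odd=0
L=0*4+1=1  i=1*2+0=2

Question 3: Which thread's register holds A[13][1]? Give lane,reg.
20,3

r:13=>grp=5,rB=1  c:1=>tig=0,lo=1
L=5*4+0=20  i=1*2+1=3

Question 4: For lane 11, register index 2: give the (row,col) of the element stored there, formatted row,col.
11: g=2,t=3
[2] (2+8,3*2+0) = (10,6)

10,6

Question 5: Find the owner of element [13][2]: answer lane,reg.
21,2

r: 13->gid=5,r8=1  c: 2->tid=1,i&1=0
L=5*4+1=21  i=1*2+0=2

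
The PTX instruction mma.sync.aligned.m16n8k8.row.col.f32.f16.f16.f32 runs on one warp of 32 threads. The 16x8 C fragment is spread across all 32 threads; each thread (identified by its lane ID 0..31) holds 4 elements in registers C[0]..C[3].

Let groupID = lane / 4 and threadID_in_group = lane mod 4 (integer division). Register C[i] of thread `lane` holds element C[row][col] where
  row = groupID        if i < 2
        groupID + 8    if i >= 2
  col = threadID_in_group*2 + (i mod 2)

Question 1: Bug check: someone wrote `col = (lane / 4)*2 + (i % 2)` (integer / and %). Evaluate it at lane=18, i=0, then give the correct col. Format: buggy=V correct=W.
`(lane / 4)*2 + (i % 2)`[18,0]->8
18: g=4,t=2
[0] (4+0,2*2+0) = (4,4)
col: 8 vs 4

buggy=8 correct=4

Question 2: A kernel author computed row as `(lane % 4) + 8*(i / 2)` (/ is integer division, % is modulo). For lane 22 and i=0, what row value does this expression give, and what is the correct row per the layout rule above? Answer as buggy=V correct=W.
`(lane % 4) + 8*(i / 2)`[22,0]=>2
lane 22: grp=5 (22/4), tig=2 (22%4)
i=0: r=5+0=5, c=2*2+0=4
row: 2 vs 5

buggy=2 correct=5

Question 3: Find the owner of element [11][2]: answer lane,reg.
r: 11->gid=3,r8=1  c: 2->tid=1,i&1=0
L=3*4+1=13  i=1*2+0=2

13,2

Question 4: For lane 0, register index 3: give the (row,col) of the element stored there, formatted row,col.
8,1

lane 0: G=0 (0/4), T=0 (0%4)
i=3: r=0+8=8, c=0*2+1=1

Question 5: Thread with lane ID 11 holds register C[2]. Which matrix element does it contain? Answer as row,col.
10,6

lane 11->11/4=2, 11 mod 4=3
i=2  r:2+8->10  c:2·3+0->6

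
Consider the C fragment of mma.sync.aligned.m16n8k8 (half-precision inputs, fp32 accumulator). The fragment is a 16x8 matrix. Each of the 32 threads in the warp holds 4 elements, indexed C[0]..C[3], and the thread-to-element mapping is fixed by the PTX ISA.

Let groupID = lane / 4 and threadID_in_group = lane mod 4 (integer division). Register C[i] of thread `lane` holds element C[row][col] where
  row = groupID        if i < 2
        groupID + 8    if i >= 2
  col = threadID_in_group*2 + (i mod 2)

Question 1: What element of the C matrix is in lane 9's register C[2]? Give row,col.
10,2

9: grp=2,tig=1
[2] (2+8,1*2+0) = (10,2)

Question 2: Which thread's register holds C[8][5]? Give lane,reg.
2,3

r: 8->gid=0,r8=1  c: 5->tid=2,i&1=1
L=0*4+2=2  i=1*2+1=3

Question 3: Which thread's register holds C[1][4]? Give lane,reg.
6,0

r=1⇒gr=1,Rb=0  c=4⇒th=2,odd=0
L=1*4+2=6  i=0*2+0=0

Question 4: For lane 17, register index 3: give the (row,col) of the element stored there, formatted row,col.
17: grp=4,tig=1
[3] (4+8,1*2+1) = (12,3)

12,3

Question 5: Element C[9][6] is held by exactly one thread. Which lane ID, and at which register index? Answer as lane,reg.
7,2

r=9→G=1,rhi=1  c=6→T=3,p=0
L=1*4+3=7  i=1*2+0=2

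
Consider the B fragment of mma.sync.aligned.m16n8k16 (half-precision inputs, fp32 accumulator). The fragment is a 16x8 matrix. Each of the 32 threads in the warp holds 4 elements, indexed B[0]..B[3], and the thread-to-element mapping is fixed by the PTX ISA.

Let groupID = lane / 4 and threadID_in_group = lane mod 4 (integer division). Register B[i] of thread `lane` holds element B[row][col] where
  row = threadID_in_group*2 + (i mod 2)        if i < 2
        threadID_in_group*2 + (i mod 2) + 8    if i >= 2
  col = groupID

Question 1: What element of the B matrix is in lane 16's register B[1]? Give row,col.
16: G=4,T=0
[1] (0*2+1+0,4) = (1,4)

1,4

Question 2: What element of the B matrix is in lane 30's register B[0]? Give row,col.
lane 30=>30/4=7, 30 mod 4=2
i=0  r:2·2+0+0=>4  c:7

4,7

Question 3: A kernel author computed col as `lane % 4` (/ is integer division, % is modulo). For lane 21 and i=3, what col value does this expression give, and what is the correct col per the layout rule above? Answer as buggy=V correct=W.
buggy=1 correct=5

`lane % 4`[21,3]->1
lane 21->21/4=5, 21 mod 4=1
i=3  r:2·1+1+8->11  c:5
col: 1 vs 5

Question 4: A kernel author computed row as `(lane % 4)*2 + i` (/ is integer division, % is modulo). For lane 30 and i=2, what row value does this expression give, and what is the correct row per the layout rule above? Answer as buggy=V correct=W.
`(lane % 4)*2 + i`[30,2]=>6
L=30=>grp=30>>2=7, tig=30&3=2
[2]=>row 2·2+0+8=12  col grp=7
row: 6 vs 12

buggy=6 correct=12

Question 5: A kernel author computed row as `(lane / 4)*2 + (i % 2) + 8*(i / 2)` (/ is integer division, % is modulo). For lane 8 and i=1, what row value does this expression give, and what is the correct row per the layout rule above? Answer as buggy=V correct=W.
buggy=5 correct=1

`(lane / 4)*2 + (i % 2) + 8*(i / 2)`[8,1]⇒5
lane 8: gr=2 (8/4), th=0 (8%4)
i=1: r=0*2+1+0=1, c=gr=2
row: 5 vs 1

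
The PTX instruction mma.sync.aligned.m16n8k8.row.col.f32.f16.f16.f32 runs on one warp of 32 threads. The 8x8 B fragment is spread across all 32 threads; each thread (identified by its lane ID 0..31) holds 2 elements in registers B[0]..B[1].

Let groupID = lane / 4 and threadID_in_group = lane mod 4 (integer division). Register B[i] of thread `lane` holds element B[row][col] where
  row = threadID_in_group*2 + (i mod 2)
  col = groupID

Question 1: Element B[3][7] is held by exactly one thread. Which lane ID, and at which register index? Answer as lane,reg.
c=7->g=7  r=3->t=1,b0=1
L=7*4+1=29  i=1=1

29,1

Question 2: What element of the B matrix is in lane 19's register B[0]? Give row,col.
6,4

19: grp=4,tig=3
[0] (3*2+0,4) = (6,4)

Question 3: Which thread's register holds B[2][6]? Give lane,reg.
c:6=>grp=6  r:2=>tig=1,lo=0
L=6*4+1=25  i=0=0

25,0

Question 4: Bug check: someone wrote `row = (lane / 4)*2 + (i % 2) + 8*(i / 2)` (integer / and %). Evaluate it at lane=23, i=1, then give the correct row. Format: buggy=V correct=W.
`(lane / 4)*2 + (i % 2) + 8*(i / 2)`[23,1]=>11
lane 23=>23/4=5, 23 mod 4=3
i=1  r:2·3+1=>7  c:5
row: 11 vs 7

buggy=11 correct=7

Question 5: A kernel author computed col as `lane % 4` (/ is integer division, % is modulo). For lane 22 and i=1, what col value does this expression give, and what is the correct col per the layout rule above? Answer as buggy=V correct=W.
buggy=2 correct=5

`lane % 4`[22,1]->2
lane 22: g=5 (22/4), t=2 (22%4)
i=1: r=2*2+1=5, c=g=5
col: 2 vs 5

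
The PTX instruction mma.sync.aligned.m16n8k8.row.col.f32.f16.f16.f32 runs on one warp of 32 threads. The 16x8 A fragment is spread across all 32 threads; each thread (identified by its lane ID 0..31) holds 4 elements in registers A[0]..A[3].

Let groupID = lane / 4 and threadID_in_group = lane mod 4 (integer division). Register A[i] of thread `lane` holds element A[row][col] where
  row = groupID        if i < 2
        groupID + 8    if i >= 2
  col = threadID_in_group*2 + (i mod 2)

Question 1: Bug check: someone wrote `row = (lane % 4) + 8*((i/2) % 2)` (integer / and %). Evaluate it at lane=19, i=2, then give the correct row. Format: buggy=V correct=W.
`(lane % 4) + 8*((i/2) % 2)`[19,2]⇒11
lane 19⇒19/4=4, 19 mod 4=3
i=2  r:4+8⇒12  c:2·3+0⇒6
row: 11 vs 12

buggy=11 correct=12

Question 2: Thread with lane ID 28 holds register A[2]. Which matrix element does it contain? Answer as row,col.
15,0

lane 28->28/4=7, 28 mod 4=0
i=2  r:7+8->15  c:2·0+0->0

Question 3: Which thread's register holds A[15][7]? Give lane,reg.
31,3

r=15→G=7,rhi=1  c=7→T=3,p=1
L=7*4+3=31  i=1*2+1=3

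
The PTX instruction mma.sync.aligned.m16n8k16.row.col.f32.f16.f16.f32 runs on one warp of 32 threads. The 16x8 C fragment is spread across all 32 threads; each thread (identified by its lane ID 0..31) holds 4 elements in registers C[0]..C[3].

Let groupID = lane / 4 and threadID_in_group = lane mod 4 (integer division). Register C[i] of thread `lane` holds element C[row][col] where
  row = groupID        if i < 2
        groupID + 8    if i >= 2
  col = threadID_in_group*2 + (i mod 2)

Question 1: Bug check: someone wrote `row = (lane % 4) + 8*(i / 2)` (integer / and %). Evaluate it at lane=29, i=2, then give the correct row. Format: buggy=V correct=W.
buggy=9 correct=15

`(lane % 4) + 8*(i / 2)`[29,2]->9
29: gid=7,tid=1
[2] (7+8,1*2+0) = (15,2)
row: 9 vs 15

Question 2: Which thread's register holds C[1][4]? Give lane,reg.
6,0

r: 1->gid=1,r8=0  c: 4->tid=2,i&1=0
L=1*4+2=6  i=0*2+0=0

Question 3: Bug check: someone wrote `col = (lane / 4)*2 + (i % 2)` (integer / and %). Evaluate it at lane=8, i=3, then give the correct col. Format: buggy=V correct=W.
buggy=5 correct=1

`(lane / 4)*2 + (i % 2)`[8,3]→5
lane 8→8/4=2, 8 mod 4=0
i=3  r:2+8→10  c:2·0+1→1
col: 5 vs 1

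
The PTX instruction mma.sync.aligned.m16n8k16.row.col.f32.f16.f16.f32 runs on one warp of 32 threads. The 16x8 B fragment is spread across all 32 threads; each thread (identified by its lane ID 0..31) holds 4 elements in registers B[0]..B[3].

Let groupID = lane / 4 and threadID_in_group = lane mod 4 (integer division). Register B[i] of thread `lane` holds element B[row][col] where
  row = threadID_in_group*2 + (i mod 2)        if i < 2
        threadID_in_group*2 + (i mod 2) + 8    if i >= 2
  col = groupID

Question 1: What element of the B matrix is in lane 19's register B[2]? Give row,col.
14,4

L=19→G=19>>2=4, T=19&3=3
[2]→row 3·2+0+8=14  col G=4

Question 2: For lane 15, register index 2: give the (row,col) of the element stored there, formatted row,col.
14,3

15: gr=3,th=3
[2] (3*2+0+8,3) = (14,3)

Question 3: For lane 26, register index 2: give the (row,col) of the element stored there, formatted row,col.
lane 26->26/4=6, 26 mod 4=2
i=2  r:2·2+0+8->12  c:6

12,6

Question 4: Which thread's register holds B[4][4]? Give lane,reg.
c: 4->gid=4  r: 4->r8=0,tid=2,i&1=0
L=4*4+2=18  i=0*2+0=0

18,0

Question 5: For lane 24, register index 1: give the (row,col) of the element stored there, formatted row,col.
L=24->g=24>>2=6, t=24&3=0
[1]->row 0·2+1+0=1  col g=6

1,6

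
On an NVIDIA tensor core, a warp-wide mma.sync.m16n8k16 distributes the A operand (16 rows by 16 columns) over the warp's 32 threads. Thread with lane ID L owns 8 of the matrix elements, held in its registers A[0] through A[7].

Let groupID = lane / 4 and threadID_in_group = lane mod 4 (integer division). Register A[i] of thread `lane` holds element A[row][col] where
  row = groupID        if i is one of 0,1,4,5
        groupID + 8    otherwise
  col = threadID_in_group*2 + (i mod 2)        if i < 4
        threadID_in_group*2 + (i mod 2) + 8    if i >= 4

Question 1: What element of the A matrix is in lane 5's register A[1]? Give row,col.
1,3

5: g=1,t=1
[1] (1+0,1*2+1+0) = (1,3)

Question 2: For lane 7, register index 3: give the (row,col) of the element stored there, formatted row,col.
9,7

lane 7->7/4=1, 7 mod 4=3
i=3  r:1+8->9  c:2·3+1+0->7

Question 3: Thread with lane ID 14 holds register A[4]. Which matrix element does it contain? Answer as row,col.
3,12

14: G=3,T=2
[4] (3+0,2*2+0+8) = (3,12)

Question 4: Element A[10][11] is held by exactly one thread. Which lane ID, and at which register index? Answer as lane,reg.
9,7

r=10→G=2,rhi=1  c=11→chi=1,T=1,p=1
L=2*4+1=9  i=1*4+1*2+1=7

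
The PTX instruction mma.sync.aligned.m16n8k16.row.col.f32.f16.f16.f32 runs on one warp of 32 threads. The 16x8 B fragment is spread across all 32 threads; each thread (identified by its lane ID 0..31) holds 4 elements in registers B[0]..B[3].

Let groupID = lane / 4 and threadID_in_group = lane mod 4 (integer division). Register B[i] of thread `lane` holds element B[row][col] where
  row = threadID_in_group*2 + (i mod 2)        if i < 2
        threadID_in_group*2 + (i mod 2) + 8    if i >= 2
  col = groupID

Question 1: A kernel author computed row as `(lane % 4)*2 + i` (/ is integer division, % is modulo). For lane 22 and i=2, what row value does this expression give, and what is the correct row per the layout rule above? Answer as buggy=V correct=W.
`(lane % 4)*2 + i`[22,2]->6
L=22->g=22>>2=5, t=22&3=2
[2]->row 2·2+0+8=12  col g=5
row: 6 vs 12

buggy=6 correct=12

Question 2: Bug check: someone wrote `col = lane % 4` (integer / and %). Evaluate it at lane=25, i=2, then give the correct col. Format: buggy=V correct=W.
`lane % 4`[25,2]->1
lane 25: g=6 (25/4), t=1 (25%4)
i=2: r=1*2+0+8=10, c=g=6
col: 1 vs 6

buggy=1 correct=6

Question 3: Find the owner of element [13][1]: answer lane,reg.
c=1→G=1  r=13→rhi=1,T=2,p=1
L=1*4+2=6  i=1*2+1=3

6,3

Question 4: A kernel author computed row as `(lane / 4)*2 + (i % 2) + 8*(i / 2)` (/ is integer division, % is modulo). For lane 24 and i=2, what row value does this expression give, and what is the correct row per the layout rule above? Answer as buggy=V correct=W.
buggy=20 correct=8

`(lane / 4)*2 + (i % 2) + 8*(i / 2)`[24,2]->20
lane 24: gid=6 (24/4), tid=0 (24%4)
i=2: r=0*2+0+8=8, c=gid=6
row: 20 vs 8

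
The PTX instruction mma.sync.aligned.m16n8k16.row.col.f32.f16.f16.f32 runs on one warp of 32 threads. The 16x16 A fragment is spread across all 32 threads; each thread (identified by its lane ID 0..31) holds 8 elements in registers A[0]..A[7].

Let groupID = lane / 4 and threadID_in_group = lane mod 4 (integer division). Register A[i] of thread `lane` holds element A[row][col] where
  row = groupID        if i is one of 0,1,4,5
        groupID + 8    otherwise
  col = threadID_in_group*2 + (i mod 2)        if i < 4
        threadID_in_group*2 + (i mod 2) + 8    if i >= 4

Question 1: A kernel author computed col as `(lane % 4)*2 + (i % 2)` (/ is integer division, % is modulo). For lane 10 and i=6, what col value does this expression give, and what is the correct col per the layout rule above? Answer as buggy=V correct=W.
buggy=4 correct=12

`(lane % 4)*2 + (i % 2)`[10,6]→4
10: G=2,T=2
[6] (2+8,2*2+0+8) = (10,12)
col: 4 vs 12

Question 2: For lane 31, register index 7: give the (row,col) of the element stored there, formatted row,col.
lane 31: gid=7 (31/4), tid=3 (31%4)
i=7: r=7+8=15, c=3*2+1+8=15

15,15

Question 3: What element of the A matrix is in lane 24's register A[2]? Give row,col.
14,0

24: g=6,t=0
[2] (6+8,0*2+0+0) = (14,0)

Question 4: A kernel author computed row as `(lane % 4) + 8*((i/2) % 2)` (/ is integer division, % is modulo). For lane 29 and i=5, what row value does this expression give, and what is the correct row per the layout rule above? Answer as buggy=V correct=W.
`(lane % 4) + 8*((i/2) % 2)`[29,5]→1
lane 29: G=7 (29/4), T=1 (29%4)
i=5: r=7+0=7, c=1*2+1+8=11
row: 1 vs 7

buggy=1 correct=7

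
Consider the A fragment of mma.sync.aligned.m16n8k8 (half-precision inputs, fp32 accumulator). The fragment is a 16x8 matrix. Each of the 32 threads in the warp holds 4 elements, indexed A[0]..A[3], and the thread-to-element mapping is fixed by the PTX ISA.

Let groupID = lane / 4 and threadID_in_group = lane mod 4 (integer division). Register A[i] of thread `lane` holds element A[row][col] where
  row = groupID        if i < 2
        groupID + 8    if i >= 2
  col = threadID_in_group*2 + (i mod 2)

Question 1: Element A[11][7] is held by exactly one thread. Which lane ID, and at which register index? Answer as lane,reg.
15,3

r:11=>grp=3,rB=1  c:7=>tig=3,lo=1
L=3*4+3=15  i=1*2+1=3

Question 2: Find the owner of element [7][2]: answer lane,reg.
29,0

r=7⇒gr=7,Rb=0  c=2⇒th=1,odd=0
L=7*4+1=29  i=0*2+0=0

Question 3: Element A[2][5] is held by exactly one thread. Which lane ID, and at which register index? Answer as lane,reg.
r=2⇒gr=2,Rb=0  c=5⇒th=2,odd=1
L=2*4+2=10  i=0*2+1=1

10,1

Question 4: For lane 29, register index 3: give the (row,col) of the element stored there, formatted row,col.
L=29->gid=29>>2=7, tid=29&3=1
[3]->row 7+8=15  col 1·2+1=3

15,3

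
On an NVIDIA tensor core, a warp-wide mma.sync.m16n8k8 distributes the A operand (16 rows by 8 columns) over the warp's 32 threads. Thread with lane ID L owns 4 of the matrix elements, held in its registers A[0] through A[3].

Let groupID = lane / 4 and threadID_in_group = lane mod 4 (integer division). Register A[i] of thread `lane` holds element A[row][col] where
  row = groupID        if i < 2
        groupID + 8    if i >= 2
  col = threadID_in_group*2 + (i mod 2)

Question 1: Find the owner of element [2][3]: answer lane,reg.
9,1

r=2→G=2,rhi=0  c=3→T=1,p=1
L=2*4+1=9  i=0*2+1=1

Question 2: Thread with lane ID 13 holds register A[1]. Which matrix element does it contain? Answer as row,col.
lane 13: G=3 (13/4), T=1 (13%4)
i=1: r=3+0=3, c=1*2+1=3

3,3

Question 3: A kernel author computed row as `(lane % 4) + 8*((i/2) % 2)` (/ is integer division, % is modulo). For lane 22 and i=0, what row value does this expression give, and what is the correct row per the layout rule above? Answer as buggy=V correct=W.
buggy=2 correct=5

`(lane % 4) + 8*((i/2) % 2)`[22,0]→2
22: G=5,T=2
[0] (5+0,2*2+0) = (5,4)
row: 2 vs 5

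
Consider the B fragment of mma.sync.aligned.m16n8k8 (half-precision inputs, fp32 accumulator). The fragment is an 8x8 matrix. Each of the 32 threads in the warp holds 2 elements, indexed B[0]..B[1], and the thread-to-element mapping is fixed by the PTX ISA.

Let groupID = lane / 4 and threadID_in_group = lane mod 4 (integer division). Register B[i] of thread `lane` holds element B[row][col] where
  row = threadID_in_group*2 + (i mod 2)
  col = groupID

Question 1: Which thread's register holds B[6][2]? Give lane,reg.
c: 2->gid=2  r: 6->tid=3,i&1=0
L=2*4+3=11  i=0=0

11,0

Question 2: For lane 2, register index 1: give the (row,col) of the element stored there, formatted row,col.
5,0

lane 2→2/4=0, 2 mod 4=2
i=1  r:2·2+1→5  c:0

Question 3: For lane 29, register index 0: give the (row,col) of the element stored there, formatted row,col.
lane 29->29/4=7, 29 mod 4=1
i=0  r:2·1+0->2  c:7

2,7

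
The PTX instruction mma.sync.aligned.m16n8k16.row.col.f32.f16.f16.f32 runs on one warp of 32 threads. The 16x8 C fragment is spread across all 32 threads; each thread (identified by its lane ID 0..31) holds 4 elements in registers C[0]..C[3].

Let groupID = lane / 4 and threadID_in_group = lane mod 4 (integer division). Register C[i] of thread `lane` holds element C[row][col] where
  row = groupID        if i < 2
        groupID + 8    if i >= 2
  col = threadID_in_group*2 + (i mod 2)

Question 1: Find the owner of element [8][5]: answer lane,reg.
2,3

r=8⇒gr=0,Rb=1  c=5⇒th=2,odd=1
L=0*4+2=2  i=1*2+1=3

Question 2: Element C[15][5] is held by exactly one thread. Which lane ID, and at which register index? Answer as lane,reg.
30,3

r:15=>grp=7,rB=1  c:5=>tig=2,lo=1
L=7*4+2=30  i=1*2+1=3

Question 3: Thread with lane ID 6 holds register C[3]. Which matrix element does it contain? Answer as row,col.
lane 6: g=1 (6/4), t=2 (6%4)
i=3: r=1+8=9, c=2*2+1=5

9,5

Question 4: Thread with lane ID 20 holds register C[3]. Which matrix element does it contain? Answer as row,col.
lane 20: gr=5 (20/4), th=0 (20%4)
i=3: r=5+8=13, c=0*2+1=1

13,1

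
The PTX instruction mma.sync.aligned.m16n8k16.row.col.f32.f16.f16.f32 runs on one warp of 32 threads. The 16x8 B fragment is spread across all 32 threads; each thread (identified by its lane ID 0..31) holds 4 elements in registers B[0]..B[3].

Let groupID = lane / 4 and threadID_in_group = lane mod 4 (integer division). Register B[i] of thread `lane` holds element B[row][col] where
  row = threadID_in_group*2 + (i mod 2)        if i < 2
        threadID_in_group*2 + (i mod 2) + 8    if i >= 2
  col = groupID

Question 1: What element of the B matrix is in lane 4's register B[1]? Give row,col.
lane 4: g=1 (4/4), t=0 (4%4)
i=1: r=0*2+1+0=1, c=g=1

1,1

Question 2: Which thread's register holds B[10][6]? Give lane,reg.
25,2

c=6->g=6  r=10->rb=1,t=1,b0=0
L=6*4+1=25  i=1*2+0=2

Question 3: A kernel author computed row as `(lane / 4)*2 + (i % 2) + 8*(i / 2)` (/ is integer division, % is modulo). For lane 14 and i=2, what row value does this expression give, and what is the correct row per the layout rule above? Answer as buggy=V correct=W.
`(lane / 4)*2 + (i % 2) + 8*(i / 2)`[14,2]=>14
L=14=>grp=14>>2=3, tig=14&3=2
[2]=>row 2·2+0+8=12  col grp=3
row: 14 vs 12

buggy=14 correct=12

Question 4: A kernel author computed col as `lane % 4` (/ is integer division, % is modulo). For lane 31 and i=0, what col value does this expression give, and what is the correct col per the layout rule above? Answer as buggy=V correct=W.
buggy=3 correct=7

`lane % 4`[31,0]⇒3
31: gr=7,th=3
[0] (3*2+0+0,7) = (6,7)
col: 3 vs 7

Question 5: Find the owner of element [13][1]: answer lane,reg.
c=1→G=1  r=13→rhi=1,T=2,p=1
L=1*4+2=6  i=1*2+1=3

6,3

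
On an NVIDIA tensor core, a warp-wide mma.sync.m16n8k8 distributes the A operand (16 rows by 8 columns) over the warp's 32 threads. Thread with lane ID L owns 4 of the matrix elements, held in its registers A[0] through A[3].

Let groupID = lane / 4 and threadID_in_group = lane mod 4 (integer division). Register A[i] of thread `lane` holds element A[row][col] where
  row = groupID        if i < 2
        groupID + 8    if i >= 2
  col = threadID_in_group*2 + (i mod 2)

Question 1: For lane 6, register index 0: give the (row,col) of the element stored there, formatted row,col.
lane 6=>6/4=1, 6 mod 4=2
i=0  r:1+0=>1  c:2·2+0=>4

1,4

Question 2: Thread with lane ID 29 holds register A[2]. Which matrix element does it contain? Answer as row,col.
15,2

29: G=7,T=1
[2] (7+8,1*2+0) = (15,2)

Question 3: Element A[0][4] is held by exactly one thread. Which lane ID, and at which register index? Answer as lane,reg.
2,0

r=0→G=0,rhi=0  c=4→T=2,p=0
L=0*4+2=2  i=0*2+0=0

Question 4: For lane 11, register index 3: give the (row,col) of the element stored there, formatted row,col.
L=11⇒gr=11>>2=2, th=11&3=3
[3]⇒row 2+8=10  col 3·2+1=7

10,7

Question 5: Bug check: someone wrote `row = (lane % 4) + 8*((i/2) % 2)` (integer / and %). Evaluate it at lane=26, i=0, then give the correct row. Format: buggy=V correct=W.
`(lane % 4) + 8*((i/2) % 2)`[26,0]->2
lane 26->26/4=6, 26 mod 4=2
i=0  r:6+0->6  c:2·2+0->4
row: 2 vs 6

buggy=2 correct=6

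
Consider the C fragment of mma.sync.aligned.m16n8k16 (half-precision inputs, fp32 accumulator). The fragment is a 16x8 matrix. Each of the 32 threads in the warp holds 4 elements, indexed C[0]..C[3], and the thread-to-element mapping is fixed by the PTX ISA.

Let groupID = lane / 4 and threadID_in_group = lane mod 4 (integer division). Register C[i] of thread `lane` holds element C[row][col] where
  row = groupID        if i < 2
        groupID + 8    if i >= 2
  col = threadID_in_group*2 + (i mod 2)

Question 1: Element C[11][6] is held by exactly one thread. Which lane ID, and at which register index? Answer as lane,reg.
r: 11->gid=3,r8=1  c: 6->tid=3,i&1=0
L=3*4+3=15  i=1*2+0=2

15,2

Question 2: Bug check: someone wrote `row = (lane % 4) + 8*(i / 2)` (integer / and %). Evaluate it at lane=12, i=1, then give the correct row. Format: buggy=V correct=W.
`(lane % 4) + 8*(i / 2)`[12,1]=>0
lane 12=>12/4=3, 12 mod 4=0
i=1  r:3+0=>3  c:2·0+1=>1
row: 0 vs 3

buggy=0 correct=3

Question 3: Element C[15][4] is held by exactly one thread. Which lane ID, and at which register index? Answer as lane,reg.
r:15=>grp=7,rB=1  c:4=>tig=2,lo=0
L=7*4+2=30  i=1*2+0=2

30,2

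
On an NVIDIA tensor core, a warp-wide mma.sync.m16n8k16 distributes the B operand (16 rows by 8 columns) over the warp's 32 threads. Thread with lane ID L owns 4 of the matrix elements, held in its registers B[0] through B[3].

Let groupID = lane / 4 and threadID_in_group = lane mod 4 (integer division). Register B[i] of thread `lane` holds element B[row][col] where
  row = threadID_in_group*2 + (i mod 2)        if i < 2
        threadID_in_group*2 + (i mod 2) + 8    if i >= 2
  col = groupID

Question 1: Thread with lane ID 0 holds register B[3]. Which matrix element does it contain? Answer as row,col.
0: grp=0,tig=0
[3] (0*2+1+8,0) = (9,0)

9,0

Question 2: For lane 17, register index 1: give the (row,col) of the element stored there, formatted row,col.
17: gid=4,tid=1
[1] (1*2+1+0,4) = (3,4)

3,4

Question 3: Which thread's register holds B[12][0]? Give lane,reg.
2,2

c=0⇒gr=0  r=12⇒Rb=1,th=2,odd=0
L=0*4+2=2  i=1*2+0=2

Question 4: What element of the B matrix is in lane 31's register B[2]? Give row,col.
L=31=>grp=31>>2=7, tig=31&3=3
[2]=>row 3·2+0+8=14  col grp=7

14,7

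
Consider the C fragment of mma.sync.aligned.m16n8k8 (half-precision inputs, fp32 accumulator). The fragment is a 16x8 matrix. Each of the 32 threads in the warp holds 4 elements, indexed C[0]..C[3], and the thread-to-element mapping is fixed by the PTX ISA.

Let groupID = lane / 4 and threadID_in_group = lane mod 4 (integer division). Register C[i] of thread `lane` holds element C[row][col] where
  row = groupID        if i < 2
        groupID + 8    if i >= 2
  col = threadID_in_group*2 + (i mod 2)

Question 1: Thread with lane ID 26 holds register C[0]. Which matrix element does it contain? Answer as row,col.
lane 26: grp=6 (26/4), tig=2 (26%4)
i=0: r=6+0=6, c=2*2+0=4

6,4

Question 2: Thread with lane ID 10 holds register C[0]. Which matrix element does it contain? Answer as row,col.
2,4

lane 10: gid=2 (10/4), tid=2 (10%4)
i=0: r=2+0=2, c=2*2+0=4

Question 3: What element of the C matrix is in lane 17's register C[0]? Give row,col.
lane 17: G=4 (17/4), T=1 (17%4)
i=0: r=4+0=4, c=1*2+0=2

4,2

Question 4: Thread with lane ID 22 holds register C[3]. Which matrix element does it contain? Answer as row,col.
lane 22=>22/4=5, 22 mod 4=2
i=3  r:5+8=>13  c:2·2+1=>5

13,5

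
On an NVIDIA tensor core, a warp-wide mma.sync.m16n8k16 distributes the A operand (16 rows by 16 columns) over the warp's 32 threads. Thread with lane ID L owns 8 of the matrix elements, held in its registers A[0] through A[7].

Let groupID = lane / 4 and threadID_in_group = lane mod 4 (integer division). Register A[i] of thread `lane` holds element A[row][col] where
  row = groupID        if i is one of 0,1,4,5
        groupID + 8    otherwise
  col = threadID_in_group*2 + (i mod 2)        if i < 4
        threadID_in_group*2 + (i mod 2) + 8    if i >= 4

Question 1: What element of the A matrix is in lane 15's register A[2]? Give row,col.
11,6

15: g=3,t=3
[2] (3+8,3*2+0+0) = (11,6)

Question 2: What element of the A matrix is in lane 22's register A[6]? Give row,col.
13,12

22: gid=5,tid=2
[6] (5+8,2*2+0+8) = (13,12)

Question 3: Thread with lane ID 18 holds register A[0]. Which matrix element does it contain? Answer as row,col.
4,4

18: gr=4,th=2
[0] (4+0,2*2+0+0) = (4,4)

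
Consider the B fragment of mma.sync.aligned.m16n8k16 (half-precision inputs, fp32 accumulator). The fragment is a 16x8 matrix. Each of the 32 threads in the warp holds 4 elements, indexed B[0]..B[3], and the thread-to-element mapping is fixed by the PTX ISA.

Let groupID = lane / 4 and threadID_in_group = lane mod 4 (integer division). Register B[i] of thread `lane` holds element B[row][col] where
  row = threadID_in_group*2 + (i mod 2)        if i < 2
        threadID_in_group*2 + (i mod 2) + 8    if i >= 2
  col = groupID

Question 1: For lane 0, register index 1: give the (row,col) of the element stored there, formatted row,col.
1,0

lane 0: G=0 (0/4), T=0 (0%4)
i=1: r=0*2+1+0=1, c=G=0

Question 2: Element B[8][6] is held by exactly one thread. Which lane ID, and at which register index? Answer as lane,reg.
c=6→G=6  r=8→rhi=1,T=0,p=0
L=6*4+0=24  i=1*2+0=2

24,2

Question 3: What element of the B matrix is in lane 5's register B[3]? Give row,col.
11,1

lane 5->5/4=1, 5 mod 4=1
i=3  r:2·1+1+8->11  c:1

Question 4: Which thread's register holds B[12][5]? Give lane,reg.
22,2

c: 5->gid=5  r: 12->r8=1,tid=2,i&1=0
L=5*4+2=22  i=1*2+0=2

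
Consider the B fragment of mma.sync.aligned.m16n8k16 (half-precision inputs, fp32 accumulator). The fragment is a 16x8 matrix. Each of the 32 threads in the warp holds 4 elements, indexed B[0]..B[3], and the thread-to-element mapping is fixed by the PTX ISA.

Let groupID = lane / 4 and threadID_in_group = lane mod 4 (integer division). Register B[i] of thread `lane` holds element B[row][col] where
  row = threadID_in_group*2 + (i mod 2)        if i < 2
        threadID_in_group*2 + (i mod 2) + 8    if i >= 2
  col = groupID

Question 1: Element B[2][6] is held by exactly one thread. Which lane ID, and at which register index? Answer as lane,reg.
25,0

c=6->g=6  r=2->rb=0,t=1,b0=0
L=6*4+1=25  i=0*2+0=0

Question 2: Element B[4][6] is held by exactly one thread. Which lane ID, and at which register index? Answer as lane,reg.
26,0

c=6→G=6  r=4→rhi=0,T=2,p=0
L=6*4+2=26  i=0*2+0=0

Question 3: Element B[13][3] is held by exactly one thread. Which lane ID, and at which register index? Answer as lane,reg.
c=3→G=3  r=13→rhi=1,T=2,p=1
L=3*4+2=14  i=1*2+1=3

14,3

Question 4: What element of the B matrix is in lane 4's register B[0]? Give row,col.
L=4->gid=4>>2=1, tid=4&3=0
[0]->row 0·2+0+0=0  col gid=1

0,1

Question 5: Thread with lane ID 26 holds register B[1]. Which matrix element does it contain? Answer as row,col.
5,6

26: g=6,t=2
[1] (2*2+1+0,6) = (5,6)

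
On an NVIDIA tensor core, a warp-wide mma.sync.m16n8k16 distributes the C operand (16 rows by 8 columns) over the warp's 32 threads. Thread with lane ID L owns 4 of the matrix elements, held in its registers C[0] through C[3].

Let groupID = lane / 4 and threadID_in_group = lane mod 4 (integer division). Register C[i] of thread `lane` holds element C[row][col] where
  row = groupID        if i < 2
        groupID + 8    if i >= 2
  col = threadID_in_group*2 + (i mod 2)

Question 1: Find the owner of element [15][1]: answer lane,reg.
r=15→G=7,rhi=1  c=1→T=0,p=1
L=7*4+0=28  i=1*2+1=3

28,3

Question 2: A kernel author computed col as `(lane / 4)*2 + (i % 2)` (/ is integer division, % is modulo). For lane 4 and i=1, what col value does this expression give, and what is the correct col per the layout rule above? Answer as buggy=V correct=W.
buggy=3 correct=1

`(lane / 4)*2 + (i % 2)`[4,1]⇒3
4: gr=1,th=0
[1] (1+0,0*2+1) = (1,1)
col: 3 vs 1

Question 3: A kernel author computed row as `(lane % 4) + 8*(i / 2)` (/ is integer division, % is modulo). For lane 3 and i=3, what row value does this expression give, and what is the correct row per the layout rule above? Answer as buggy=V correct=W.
`(lane % 4) + 8*(i / 2)`[3,3]->11
L=3->gid=3>>2=0, tid=3&3=3
[3]->row 0+8=8  col 3·2+1=7
row: 11 vs 8

buggy=11 correct=8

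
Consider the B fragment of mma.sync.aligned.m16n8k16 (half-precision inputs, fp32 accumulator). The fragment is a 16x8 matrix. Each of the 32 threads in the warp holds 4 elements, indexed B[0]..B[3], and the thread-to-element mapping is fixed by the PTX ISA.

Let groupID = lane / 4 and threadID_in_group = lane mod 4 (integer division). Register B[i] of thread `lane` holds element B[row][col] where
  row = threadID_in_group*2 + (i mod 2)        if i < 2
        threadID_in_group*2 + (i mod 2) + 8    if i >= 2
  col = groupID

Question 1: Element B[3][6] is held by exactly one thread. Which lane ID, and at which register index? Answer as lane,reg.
25,1

c=6→G=6  r=3→rhi=0,T=1,p=1
L=6*4+1=25  i=0*2+1=1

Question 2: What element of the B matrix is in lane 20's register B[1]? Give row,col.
1,5

20: g=5,t=0
[1] (0*2+1+0,5) = (1,5)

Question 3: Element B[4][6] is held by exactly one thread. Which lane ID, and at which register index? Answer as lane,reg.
26,0

c: 6->gid=6  r: 4->r8=0,tid=2,i&1=0
L=6*4+2=26  i=0*2+0=0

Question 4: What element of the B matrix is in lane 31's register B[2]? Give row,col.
L=31=>grp=31>>2=7, tig=31&3=3
[2]=>row 3·2+0+8=14  col grp=7

14,7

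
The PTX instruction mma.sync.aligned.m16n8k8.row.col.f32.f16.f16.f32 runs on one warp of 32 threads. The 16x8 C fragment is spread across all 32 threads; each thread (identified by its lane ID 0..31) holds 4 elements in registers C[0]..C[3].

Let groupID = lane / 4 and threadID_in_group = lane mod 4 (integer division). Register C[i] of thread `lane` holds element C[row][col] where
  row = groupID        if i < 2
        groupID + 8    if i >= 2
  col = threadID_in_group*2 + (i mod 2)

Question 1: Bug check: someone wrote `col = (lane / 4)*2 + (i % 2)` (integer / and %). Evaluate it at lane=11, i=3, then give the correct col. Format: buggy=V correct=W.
`(lane / 4)*2 + (i % 2)`[11,3]->5
L=11->gid=11>>2=2, tid=11&3=3
[3]->row 2+8=10  col 3·2+1=7
col: 5 vs 7

buggy=5 correct=7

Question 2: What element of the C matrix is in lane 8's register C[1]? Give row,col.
2,1

lane 8->8/4=2, 8 mod 4=0
i=1  r:2+0->2  c:2·0+1->1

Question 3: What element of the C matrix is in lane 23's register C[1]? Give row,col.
23: g=5,t=3
[1] (5+0,3*2+1) = (5,7)

5,7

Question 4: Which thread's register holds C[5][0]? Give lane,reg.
20,0

r:5=>grp=5,rB=0  c:0=>tig=0,lo=0
L=5*4+0=20  i=0*2+0=0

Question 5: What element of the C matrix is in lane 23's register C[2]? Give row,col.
lane 23->23/4=5, 23 mod 4=3
i=2  r:5+8->13  c:2·3+0->6

13,6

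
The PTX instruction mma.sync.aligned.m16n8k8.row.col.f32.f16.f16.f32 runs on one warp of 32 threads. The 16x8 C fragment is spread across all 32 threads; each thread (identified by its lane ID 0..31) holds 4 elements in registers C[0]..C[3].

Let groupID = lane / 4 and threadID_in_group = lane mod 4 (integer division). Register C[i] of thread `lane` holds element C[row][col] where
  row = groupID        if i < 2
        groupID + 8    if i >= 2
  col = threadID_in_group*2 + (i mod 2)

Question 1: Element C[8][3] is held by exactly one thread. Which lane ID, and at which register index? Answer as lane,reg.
r=8->g=0,rb=1  c=3->t=1,b0=1
L=0*4+1=1  i=1*2+1=3

1,3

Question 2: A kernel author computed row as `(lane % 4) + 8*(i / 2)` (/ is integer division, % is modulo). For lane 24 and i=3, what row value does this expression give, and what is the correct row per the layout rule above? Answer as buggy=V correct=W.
`(lane % 4) + 8*(i / 2)`[24,3]->8
lane 24->24/4=6, 24 mod 4=0
i=3  r:6+8->14  c:2·0+1->1
row: 8 vs 14

buggy=8 correct=14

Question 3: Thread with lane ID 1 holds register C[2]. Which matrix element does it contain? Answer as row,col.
8,2

lane 1⇒1/4=0, 1 mod 4=1
i=2  r:0+8⇒8  c:2·1+0⇒2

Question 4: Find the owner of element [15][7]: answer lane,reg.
r=15->g=7,rb=1  c=7->t=3,b0=1
L=7*4+3=31  i=1*2+1=3

31,3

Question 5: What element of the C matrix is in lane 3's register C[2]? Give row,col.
lane 3⇒3/4=0, 3 mod 4=3
i=2  r:0+8⇒8  c:2·3+0⇒6

8,6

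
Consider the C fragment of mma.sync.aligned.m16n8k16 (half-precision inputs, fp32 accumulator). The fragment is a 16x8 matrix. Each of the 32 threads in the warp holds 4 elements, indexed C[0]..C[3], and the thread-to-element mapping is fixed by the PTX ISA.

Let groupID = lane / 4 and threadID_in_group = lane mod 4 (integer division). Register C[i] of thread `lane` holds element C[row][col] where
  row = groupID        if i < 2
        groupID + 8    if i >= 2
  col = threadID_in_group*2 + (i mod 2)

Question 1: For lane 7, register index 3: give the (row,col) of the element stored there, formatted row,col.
7: gr=1,th=3
[3] (1+8,3*2+1) = (9,7)

9,7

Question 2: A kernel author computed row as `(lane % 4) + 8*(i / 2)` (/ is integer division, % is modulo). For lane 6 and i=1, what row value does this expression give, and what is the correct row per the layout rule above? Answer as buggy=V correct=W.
`(lane % 4) + 8*(i / 2)`[6,1]->2
6: g=1,t=2
[1] (1+0,2*2+1) = (1,5)
row: 2 vs 1

buggy=2 correct=1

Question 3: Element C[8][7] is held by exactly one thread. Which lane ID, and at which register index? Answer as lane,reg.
3,3

r=8->g=0,rb=1  c=7->t=3,b0=1
L=0*4+3=3  i=1*2+1=3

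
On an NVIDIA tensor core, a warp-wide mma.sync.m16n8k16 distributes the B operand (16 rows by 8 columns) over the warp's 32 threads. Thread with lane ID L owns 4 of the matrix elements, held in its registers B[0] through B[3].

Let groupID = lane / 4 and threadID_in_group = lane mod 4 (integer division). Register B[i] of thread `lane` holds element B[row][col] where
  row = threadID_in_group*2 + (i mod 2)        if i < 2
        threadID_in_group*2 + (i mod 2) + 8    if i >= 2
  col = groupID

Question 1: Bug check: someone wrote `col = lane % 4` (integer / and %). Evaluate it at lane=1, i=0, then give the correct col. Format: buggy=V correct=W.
buggy=1 correct=0

`lane % 4`[1,0]⇒1
L=1⇒gr=1>>2=0, th=1&3=1
[0]⇒row 1·2+0+0=2  col gr=0
col: 1 vs 0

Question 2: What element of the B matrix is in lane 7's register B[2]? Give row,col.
L=7->gid=7>>2=1, tid=7&3=3
[2]->row 3·2+0+8=14  col gid=1

14,1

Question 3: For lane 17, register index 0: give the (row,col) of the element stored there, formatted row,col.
2,4

lane 17->17/4=4, 17 mod 4=1
i=0  r:2·1+0+0->2  c:4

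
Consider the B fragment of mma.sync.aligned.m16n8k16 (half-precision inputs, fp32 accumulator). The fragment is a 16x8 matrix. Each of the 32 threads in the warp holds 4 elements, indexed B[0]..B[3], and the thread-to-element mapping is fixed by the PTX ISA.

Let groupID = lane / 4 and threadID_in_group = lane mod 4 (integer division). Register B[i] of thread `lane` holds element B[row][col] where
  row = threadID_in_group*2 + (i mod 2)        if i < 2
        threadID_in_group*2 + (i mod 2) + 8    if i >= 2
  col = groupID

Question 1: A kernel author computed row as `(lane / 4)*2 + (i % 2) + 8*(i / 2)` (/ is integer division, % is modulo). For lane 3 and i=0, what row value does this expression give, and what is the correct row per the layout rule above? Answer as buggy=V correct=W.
buggy=0 correct=6

`(lane / 4)*2 + (i % 2) + 8*(i / 2)`[3,0]->0
lane 3: gid=0 (3/4), tid=3 (3%4)
i=0: r=3*2+0+0=6, c=gid=0
row: 0 vs 6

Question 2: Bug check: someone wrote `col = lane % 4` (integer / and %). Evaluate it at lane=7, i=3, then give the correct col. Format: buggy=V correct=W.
buggy=3 correct=1

`lane % 4`[7,3]->3
L=7->gid=7>>2=1, tid=7&3=3
[3]->row 3·2+1+8=15  col gid=1
col: 3 vs 1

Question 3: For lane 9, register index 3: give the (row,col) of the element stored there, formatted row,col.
lane 9->9/4=2, 9 mod 4=1
i=3  r:2·1+1+8->11  c:2

11,2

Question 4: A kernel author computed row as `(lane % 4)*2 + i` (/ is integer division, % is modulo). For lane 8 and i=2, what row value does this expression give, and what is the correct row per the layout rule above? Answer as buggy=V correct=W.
buggy=2 correct=8

`(lane % 4)*2 + i`[8,2]⇒2
lane 8: gr=2 (8/4), th=0 (8%4)
i=2: r=0*2+0+8=8, c=gr=2
row: 2 vs 8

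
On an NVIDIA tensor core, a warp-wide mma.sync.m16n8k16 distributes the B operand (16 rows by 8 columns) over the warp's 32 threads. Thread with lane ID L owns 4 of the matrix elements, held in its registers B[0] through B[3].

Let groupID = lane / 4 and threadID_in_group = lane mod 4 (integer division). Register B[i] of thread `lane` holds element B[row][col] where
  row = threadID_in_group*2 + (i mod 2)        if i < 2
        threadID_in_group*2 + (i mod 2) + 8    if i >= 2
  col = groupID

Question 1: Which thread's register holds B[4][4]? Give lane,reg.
c=4→G=4  r=4→rhi=0,T=2,p=0
L=4*4+2=18  i=0*2+0=0

18,0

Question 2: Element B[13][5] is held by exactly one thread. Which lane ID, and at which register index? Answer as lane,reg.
c=5⇒gr=5  r=13⇒Rb=1,th=2,odd=1
L=5*4+2=22  i=1*2+1=3

22,3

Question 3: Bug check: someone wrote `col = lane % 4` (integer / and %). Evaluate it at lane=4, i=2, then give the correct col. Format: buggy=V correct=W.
buggy=0 correct=1

`lane % 4`[4,2]->0
4: g=1,t=0
[2] (0*2+0+8,1) = (8,1)
col: 0 vs 1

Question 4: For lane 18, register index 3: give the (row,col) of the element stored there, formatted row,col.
13,4

lane 18=>18/4=4, 18 mod 4=2
i=3  r:2·2+1+8=>13  c:4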